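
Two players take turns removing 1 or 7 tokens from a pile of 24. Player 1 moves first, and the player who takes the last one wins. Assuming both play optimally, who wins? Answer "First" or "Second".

Second

Compute winning (W) and losing (L) positions by backward induction:
i:   0  1  2  3  4  5  6  7  8  9 10 11 12 13 14 15 16 17 18 19 20 21 22 23 24
     L  W  L  W  L  W  L  W  L  W  L  W  L  W  L  W  L  W  L  W  L  W  L  W  L
Position 24 is L, so the second player wins.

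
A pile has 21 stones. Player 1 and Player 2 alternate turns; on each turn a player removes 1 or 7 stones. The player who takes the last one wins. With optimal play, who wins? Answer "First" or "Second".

Compute winning (W) and losing (L) positions by backward induction:
i:   0  1  2  3  4  5  6  7  8  9 10 11 12 13 14 15 16 17 18 19 20 21
     L  W  L  W  L  W  L  W  L  W  L  W  L  W  L  W  L  W  L  W  L  W
Position 21 is W, so the first player wins.

First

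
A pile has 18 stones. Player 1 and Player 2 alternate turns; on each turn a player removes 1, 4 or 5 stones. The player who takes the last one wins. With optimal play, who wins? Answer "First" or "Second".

Second

Compute winning (W) and losing (L) positions by backward induction:
i:   0  1  2  3  4  5  6  7  8  9 10 11 12 13 14 15 16 17 18
     L  W  L  W  W  W  W  W  L  W  L  W  W  W  W  W  L  W  L
Position 18 is L, so the second player wins.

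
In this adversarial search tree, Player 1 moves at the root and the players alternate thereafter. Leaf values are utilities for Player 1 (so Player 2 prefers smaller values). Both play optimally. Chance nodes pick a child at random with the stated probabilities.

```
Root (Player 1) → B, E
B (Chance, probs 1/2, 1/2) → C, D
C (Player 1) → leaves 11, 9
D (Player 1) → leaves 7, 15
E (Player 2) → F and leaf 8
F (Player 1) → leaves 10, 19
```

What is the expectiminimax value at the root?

C (Player 1): max(11, 9) = 11
D (Player 1): max(7, 15) = 15
B (Chance): 1/2·11 + 1/2·15 = 13
F (Player 1): max(10, 19) = 19
E (Player 2): min(19, 8) = 8
Root (Player 1): max(13, 8) = 13

13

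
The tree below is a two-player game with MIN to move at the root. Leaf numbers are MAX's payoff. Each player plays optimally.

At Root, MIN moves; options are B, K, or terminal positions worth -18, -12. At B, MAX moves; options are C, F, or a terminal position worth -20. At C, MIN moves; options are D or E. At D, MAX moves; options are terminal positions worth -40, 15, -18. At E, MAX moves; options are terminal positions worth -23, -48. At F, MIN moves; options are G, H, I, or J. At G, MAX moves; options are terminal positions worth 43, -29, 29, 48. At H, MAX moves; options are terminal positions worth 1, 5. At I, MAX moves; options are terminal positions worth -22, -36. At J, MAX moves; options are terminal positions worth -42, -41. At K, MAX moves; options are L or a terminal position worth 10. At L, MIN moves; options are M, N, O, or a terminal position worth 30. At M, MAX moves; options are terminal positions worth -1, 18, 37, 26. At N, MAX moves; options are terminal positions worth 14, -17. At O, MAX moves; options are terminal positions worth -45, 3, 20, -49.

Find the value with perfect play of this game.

-20

D (MAX): max(-40, 15, -18) = 15
E (MAX): max(-23, -48) = -23
C (MIN): min(15, -23) = -23
G (MAX): max(43, -29, 29, 48) = 48
H (MAX): max(1, 5) = 5
I (MAX): max(-22, -36) = -22
J (MAX): max(-42, -41) = -41
F (MIN): min(48, 5, -22, -41) = -41
B (MAX): max(-23, -41, -20) = -20
M (MAX): max(-1, 18, 37, 26) = 37
N (MAX): max(14, -17) = 14
O (MAX): max(-45, 3, 20, -49) = 20
L (MIN): min(37, 14, 20, 30) = 14
K (MAX): max(14, 10) = 14
Root (MIN): min(-20, 14, -18, -12) = -20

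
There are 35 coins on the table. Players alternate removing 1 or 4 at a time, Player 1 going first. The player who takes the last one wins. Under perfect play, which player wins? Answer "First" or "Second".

Second

i:   0  1  2  3  4  5  6  7  8  9 10 11 12 13 14 15 16 17 18 19 20 21 22 23 24 25 26 27 28 29 30 31 32 33 34 35
     L  W  L  W  W  L  W  L  W  W  L  W  L  W  W  L  W  L  W  W  L  W  L  W  W  L  W  L  W  W  L  W  L  W  W  L
Position 35 is L, so the second player wins.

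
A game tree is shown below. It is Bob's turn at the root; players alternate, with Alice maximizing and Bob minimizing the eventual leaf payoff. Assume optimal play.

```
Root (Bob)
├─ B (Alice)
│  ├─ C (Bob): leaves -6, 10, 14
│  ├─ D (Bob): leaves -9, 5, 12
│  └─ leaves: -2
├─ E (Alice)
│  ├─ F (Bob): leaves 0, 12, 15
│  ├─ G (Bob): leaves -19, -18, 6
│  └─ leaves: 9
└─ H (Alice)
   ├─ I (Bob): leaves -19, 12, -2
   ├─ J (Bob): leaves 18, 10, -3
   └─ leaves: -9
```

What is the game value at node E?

F: min(0, 12, 15) = 0
G: min(-19, -18, 6) = -19
E: max(0, -19, 9) = 9

9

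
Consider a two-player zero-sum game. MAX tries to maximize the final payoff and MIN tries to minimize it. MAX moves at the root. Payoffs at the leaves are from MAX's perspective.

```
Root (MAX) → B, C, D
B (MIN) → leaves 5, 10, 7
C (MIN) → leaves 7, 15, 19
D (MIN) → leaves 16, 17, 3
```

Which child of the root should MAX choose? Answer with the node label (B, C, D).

C

B (MIN): min(5, 10, 7) = 5
C (MIN): min(7, 15, 19) = 7
D (MIN): min(16, 17, 3) = 3
Root (MAX): max(5, 7, 3) = 7
MAX picks the child with the highest value: C (value 7).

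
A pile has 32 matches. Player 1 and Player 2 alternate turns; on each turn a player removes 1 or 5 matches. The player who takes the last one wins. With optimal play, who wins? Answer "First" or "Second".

Second

i:   0  1  2  3  4  5  6  7  8  9 10 11 12 13 14 15 16 17 18 19 20 21 22 23 24 25 26 27 28 29 30 31 32
     L  W  L  W  L  W  L  W  L  W  L  W  L  W  L  W  L  W  L  W  L  W  L  W  L  W  L  W  L  W  L  W  L
Position 32 is L, so the second player wins.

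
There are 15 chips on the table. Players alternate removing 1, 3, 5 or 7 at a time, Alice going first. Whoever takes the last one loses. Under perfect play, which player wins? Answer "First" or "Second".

Second

W/L table (W = player to move can force a win):
i:   0  1  2  3  4  5  6  7  8  9 10 11 12 13 14 15
     W  L  W  L  W  L  W  L  W  L  W  L  W  L  W  L
Position 15 is L, so the second player wins.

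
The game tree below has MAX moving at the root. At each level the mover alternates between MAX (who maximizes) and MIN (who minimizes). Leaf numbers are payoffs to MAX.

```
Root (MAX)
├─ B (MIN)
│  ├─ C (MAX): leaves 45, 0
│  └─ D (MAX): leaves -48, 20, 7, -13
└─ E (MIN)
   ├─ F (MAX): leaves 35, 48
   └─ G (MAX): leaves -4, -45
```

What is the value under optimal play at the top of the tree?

C (MAX): max(45, 0) = 45
D (MAX): max(-48, 20, 7, -13) = 20
B (MIN): min(45, 20) = 20
F (MAX): max(35, 48) = 48
G (MAX): max(-4, -45) = -4
E (MIN): min(48, -4) = -4
Root (MAX): max(20, -4) = 20

20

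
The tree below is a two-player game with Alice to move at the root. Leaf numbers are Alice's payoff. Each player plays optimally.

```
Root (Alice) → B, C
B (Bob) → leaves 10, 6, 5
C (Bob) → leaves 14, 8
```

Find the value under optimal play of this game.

B (Bob): min(10, 6, 5) = 5
C (Bob): min(14, 8) = 8
Root (Alice): max(5, 8) = 8

8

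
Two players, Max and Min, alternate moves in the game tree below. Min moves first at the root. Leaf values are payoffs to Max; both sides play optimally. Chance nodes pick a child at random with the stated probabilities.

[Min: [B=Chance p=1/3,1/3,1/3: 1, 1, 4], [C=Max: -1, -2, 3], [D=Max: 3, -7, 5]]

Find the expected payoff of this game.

2

B (Chance): 1/3·1 + 1/3·1 + 1/3·4 = 2
C (Max): max(-1, -2, 3) = 3
D (Max): max(3, -7, 5) = 5
Root (Min): min(2, 3, 5) = 2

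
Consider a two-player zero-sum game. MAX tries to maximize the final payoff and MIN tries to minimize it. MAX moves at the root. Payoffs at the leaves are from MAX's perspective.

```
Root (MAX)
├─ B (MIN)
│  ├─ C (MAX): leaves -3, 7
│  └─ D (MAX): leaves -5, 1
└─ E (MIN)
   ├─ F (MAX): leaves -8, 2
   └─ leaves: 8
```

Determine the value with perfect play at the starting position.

2

C (MAX): max(-3, 7) = 7
D (MAX): max(-5, 1) = 1
B (MIN): min(7, 1) = 1
F (MAX): max(-8, 2) = 2
E (MIN): min(2, 8) = 2
Root (MAX): max(1, 2) = 2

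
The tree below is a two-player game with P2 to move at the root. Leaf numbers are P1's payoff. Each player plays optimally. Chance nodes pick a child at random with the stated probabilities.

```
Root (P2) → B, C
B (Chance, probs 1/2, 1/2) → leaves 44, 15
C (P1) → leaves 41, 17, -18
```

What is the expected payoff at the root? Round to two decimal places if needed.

B (Chance): 1/2·44 + 1/2·15 = 29.5
C (P1): max(41, 17, -18) = 41
Root (P2): min(29.5, 41) = 29.5

29.5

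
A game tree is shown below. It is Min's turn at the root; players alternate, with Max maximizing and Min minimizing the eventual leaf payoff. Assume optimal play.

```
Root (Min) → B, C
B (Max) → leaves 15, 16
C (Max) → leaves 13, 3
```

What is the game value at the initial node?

13

B (Max): max(15, 16) = 16
C (Max): max(13, 3) = 13
Root (Min): min(16, 13) = 13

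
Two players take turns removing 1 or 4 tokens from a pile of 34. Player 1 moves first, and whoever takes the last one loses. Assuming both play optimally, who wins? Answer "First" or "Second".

Positions where the player to move wins (W) vs loses (L):
i:   0  1  2  3  4  5  6  7  8  9 10 11 12 13 14 15 16 17 18 19 20 21 22 23 24 25 26 27 28 29 30 31 32 33 34
     W  L  W  L  W  W  L  W  L  W  W  L  W  L  W  W  L  W  L  W  W  L  W  L  W  W  L  W  L  W  W  L  W  L  W
Position 34 is W, so the first player wins.

First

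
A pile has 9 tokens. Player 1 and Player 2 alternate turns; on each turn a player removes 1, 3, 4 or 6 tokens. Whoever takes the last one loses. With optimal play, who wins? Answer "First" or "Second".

First

i:   0  1  2  3  4  5  6  7  8  9
     W  L  W  L  W  W  W  W  L  W
Position 9 is W, so the first player wins.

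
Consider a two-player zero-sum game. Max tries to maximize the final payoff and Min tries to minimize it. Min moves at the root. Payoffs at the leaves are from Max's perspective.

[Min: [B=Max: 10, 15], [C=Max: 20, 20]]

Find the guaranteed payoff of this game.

15

B (Max): max(10, 15) = 15
C (Max): max(20, 20) = 20
Root (Min): min(15, 20) = 15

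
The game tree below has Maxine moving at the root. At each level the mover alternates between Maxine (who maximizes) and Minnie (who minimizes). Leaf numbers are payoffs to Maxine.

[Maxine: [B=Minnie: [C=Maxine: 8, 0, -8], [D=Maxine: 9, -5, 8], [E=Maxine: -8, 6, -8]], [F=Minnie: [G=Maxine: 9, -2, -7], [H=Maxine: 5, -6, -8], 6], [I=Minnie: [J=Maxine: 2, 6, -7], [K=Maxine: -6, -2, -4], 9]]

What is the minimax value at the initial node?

6

C (Maxine): max(8, 0, -8) = 8
D (Maxine): max(9, -5, 8) = 9
E (Maxine): max(-8, 6, -8) = 6
B (Minnie): min(8, 9, 6) = 6
G (Maxine): max(9, -2, -7) = 9
H (Maxine): max(5, -6, -8) = 5
F (Minnie): min(9, 5, 6) = 5
J (Maxine): max(2, 6, -7) = 6
K (Maxine): max(-6, -2, -4) = -2
I (Minnie): min(6, -2, 9) = -2
Root (Maxine): max(6, 5, -2) = 6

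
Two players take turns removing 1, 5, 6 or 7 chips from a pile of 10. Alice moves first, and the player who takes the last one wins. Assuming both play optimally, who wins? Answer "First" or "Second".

First

i:   0  1  2  3  4  5  6  7  8  9 10
     L  W  L  W  L  W  W  W  W  W  W
Position 10 is W, so the first player wins.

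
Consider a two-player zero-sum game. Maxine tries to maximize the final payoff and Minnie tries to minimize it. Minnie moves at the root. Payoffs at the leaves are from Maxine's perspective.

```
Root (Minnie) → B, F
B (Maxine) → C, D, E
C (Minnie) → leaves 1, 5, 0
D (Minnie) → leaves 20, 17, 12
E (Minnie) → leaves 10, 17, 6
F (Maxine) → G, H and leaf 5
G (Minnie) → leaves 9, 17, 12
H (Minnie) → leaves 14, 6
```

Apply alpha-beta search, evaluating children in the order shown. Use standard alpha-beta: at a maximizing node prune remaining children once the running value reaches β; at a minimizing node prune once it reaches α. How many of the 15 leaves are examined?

C [α=-∞,β=+∞]: v=0
D [α=0,β=+∞]: v=12
E [α=12,β=+∞]: v=10 after child 1 ≤ α → α-cutoff, skip 2
B [α=-∞,β=+∞]: v=12
G [α=-∞,β=12]: v=9
H [α=9,β=12]: v=6
F [α=-∞,β=12]: v=9
Root [α=-∞,β=+∞]: v=9
Leaves evaluated: 13 of 15.

13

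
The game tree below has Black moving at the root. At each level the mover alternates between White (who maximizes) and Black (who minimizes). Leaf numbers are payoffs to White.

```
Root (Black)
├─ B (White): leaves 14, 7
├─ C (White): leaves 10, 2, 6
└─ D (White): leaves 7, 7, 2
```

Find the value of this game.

7

B (White): max(14, 7) = 14
C (White): max(10, 2, 6) = 10
D (White): max(7, 7, 2) = 7
Root (Black): min(14, 10, 7) = 7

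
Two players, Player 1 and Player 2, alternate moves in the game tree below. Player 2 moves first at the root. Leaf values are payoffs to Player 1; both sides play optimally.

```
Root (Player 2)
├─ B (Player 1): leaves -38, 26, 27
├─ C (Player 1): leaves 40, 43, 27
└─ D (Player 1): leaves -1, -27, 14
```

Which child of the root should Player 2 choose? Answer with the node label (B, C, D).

B (Player 1): max(-38, 26, 27) = 27
C (Player 1): max(40, 43, 27) = 43
D (Player 1): max(-1, -27, 14) = 14
Root (Player 2): min(27, 43, 14) = 14
Player 2 picks the child with the lowest value: D (value 14).

D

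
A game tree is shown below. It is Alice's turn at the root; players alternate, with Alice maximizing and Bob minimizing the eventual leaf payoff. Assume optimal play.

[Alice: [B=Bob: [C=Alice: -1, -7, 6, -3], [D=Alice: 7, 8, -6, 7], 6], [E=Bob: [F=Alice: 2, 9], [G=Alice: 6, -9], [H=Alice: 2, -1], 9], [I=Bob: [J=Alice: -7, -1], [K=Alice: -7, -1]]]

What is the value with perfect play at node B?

6

C: max(-1, -7, 6, -3) = 6
D: max(7, 8, -6, 7) = 8
B: min(6, 8, 6) = 6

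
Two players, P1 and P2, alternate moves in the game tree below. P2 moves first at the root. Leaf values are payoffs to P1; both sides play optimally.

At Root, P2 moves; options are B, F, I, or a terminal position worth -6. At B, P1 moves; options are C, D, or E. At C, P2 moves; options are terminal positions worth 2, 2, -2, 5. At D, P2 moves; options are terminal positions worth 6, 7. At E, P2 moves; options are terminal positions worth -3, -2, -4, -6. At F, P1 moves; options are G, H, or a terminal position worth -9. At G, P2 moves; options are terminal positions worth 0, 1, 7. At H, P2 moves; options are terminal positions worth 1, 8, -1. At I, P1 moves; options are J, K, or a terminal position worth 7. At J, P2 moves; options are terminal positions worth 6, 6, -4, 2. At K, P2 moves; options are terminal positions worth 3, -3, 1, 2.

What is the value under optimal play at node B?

6

C: min(2, 2, -2, 5) = -2
D: min(6, 7) = 6
E: min(-3, -2, -4, -6) = -6
B: max(-2, 6, -6) = 6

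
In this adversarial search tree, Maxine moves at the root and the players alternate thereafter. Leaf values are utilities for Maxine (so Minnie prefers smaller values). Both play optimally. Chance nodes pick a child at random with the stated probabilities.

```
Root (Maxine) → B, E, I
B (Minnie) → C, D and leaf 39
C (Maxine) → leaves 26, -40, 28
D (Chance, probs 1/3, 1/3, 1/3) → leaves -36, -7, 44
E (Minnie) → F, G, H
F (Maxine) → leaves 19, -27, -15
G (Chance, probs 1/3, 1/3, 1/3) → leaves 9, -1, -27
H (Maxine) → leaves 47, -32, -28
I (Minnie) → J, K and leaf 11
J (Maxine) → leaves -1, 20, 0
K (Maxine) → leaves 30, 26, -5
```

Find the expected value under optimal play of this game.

11

C (Maxine): max(26, -40, 28) = 28
D (Chance): 1/3·-36 + 1/3·-7 + 1/3·44 = 0.33
B (Minnie): min(28, 0.33, 39) = 0.33
F (Maxine): max(19, -27, -15) = 19
G (Chance): 1/3·9 + 1/3·-1 + 1/3·-27 = -6.33
H (Maxine): max(47, -32, -28) = 47
E (Minnie): min(19, -6.33, 47) = -6.33
J (Maxine): max(-1, 20, 0) = 20
K (Maxine): max(30, 26, -5) = 30
I (Minnie): min(20, 30, 11) = 11
Root (Maxine): max(0.33, -6.33, 11) = 11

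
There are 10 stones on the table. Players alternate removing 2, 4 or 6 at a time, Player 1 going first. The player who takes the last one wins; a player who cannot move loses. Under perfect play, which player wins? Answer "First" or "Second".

First

W/L table (W = player to move can force a win):
i:   0  1  2  3  4  5  6  7  8  9 10
     L  L  W  W  W  W  W  W  L  L  W
Position 10 is W, so the first player wins.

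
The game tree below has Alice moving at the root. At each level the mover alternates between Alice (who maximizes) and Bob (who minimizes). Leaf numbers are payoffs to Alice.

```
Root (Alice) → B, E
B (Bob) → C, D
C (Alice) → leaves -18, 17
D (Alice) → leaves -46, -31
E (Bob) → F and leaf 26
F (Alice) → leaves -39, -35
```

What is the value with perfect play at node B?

C: max(-18, 17) = 17
D: max(-46, -31) = -31
B: min(17, -31) = -31

-31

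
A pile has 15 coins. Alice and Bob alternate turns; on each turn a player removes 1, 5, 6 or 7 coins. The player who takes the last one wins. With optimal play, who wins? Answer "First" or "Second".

First

Mark each pile size as W (mover wins) or L (mover loses):
i:   0  1  2  3  4  5  6  7  8  9 10 11 12 13 14 15
     L  W  L  W  L  W  W  W  W  W  W  W  L  W  L  W
Position 15 is W, so the first player wins.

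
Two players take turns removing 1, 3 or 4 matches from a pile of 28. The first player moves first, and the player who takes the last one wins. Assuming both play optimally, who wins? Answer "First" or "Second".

Second

i:   0  1  2  3  4  5  6  7  8  9 10 11 12 13 14 15 16 17 18 19 20 21 22 23 24 25 26 27 28
     L  W  L  W  W  W  W  L  W  L  W  W  W  W  L  W  L  W  W  W  W  L  W  L  W  W  W  W  L
Position 28 is L, so the second player wins.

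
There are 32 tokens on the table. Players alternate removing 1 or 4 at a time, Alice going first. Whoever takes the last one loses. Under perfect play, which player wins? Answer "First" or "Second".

First

Positions where the player to move wins (W) vs loses (L):
i:   0  1  2  3  4  5  6  7  8  9 10 11 12 13 14 15 16 17 18 19 20 21 22 23 24 25 26 27 28 29 30 31 32
     W  L  W  L  W  W  L  W  L  W  W  L  W  L  W  W  L  W  L  W  W  L  W  L  W  W  L  W  L  W  W  L  W
Position 32 is W, so the first player wins.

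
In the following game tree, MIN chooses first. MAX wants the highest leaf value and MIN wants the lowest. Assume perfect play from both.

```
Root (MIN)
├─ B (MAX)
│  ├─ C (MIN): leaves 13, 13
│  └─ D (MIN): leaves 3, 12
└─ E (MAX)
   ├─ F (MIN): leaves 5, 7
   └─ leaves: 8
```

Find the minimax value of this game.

C (MIN): min(13, 13) = 13
D (MIN): min(3, 12) = 3
B (MAX): max(13, 3) = 13
F (MIN): min(5, 7) = 5
E (MAX): max(5, 8) = 8
Root (MIN): min(13, 8) = 8

8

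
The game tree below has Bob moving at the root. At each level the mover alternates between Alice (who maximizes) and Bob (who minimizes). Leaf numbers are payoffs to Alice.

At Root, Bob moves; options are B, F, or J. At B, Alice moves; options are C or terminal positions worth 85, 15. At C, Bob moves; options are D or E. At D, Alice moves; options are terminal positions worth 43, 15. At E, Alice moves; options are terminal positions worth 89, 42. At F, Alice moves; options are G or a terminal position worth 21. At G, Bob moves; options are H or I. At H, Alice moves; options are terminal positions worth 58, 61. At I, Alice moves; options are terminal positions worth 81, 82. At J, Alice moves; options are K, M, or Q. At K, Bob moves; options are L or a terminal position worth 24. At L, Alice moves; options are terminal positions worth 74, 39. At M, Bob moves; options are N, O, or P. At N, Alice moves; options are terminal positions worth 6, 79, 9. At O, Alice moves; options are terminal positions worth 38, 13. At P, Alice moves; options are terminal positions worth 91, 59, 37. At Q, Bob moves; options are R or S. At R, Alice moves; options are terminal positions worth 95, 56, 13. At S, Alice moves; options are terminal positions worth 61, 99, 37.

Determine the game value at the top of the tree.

61

D (Alice): max(43, 15) = 43
E (Alice): max(89, 42) = 89
C (Bob): min(43, 89) = 43
B (Alice): max(43, 85, 15) = 85
H (Alice): max(58, 61) = 61
I (Alice): max(81, 82) = 82
G (Bob): min(61, 82) = 61
F (Alice): max(61, 21) = 61
L (Alice): max(74, 39) = 74
K (Bob): min(74, 24) = 24
N (Alice): max(6, 79, 9) = 79
O (Alice): max(38, 13) = 38
P (Alice): max(91, 59, 37) = 91
M (Bob): min(79, 38, 91) = 38
R (Alice): max(95, 56, 13) = 95
S (Alice): max(61, 99, 37) = 99
Q (Bob): min(95, 99) = 95
J (Alice): max(24, 38, 95) = 95
Root (Bob): min(85, 61, 95) = 61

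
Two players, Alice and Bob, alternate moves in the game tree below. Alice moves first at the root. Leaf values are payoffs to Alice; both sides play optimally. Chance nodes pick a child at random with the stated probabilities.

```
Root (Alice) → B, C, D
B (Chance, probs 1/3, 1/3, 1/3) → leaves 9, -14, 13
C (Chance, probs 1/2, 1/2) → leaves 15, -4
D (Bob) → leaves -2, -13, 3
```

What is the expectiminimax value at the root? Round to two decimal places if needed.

5.5

B (Chance): 1/3·9 + 1/3·-14 + 1/3·13 = 2.67
C (Chance): 1/2·15 + 1/2·-4 = 5.5
D (Bob): min(-2, -13, 3) = -13
Root (Alice): max(2.67, 5.5, -13) = 5.5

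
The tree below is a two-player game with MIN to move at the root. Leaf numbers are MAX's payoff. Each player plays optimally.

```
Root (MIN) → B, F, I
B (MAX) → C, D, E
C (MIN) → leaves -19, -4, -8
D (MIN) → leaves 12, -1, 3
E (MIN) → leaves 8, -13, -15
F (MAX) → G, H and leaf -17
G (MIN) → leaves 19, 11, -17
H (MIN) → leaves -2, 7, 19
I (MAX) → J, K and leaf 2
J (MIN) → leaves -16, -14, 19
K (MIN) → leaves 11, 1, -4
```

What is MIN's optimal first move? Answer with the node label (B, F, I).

F

C (MIN): min(-19, -4, -8) = -19
D (MIN): min(12, -1, 3) = -1
E (MIN): min(8, -13, -15) = -15
B (MAX): max(-19, -1, -15) = -1
G (MIN): min(19, 11, -17) = -17
H (MIN): min(-2, 7, 19) = -2
F (MAX): max(-17, -2, -17) = -2
J (MIN): min(-16, -14, 19) = -16
K (MIN): min(11, 1, -4) = -4
I (MAX): max(-16, -4, 2) = 2
Root (MIN): min(-1, -2, 2) = -2
MIN picks the child with the lowest value: F (value -2).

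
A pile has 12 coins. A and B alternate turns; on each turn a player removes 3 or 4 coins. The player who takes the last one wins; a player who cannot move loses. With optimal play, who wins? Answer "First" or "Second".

Positions where the player to move wins (W) vs loses (L):
i:   0  1  2  3  4  5  6  7  8  9 10 11 12
     L  L  L  W  W  W  W  L  L  L  W  W  W
Position 12 is W, so the first player wins.

First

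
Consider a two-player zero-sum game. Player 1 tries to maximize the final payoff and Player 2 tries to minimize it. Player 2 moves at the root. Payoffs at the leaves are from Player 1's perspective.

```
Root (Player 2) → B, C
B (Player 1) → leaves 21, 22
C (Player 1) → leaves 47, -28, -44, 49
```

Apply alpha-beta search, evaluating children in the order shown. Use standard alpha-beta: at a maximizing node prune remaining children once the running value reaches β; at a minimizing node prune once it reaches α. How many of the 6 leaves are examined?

B [α=-∞,β=+∞]: v=22
C [α=-∞,β=22]: v=47 after child 1 ≥ β → β-cutoff, skip 3
Root [α=-∞,β=+∞]: v=22
Leaves evaluated: 3 of 6.

3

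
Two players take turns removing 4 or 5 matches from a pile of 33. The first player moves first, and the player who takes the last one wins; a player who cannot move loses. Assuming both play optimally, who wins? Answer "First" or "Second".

First

Mark each pile size as W (mover wins) or L (mover loses):
i:   0  1  2  3  4  5  6  7  8  9 10 11 12 13 14 15 16 17 18 19 20 21 22 23 24 25 26 27 28 29 30 31 32 33
     L  L  L  L  W  W  W  W  W  L  L  L  L  W  W  W  W  W  L  L  L  L  W  W  W  W  W  L  L  L  L  W  W  W
Position 33 is W, so the first player wins.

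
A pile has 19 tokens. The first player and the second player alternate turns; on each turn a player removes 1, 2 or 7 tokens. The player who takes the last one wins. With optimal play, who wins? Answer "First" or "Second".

First

Compute winning (W) and losing (L) positions by backward induction:
i:   0  1  2  3  4  5  6  7  8  9 10 11 12 13 14 15 16 17 18 19
     L  W  W  L  W  W  L  W  W  L  W  W  L  W  W  L  W  W  L  W
Position 19 is W, so the first player wins.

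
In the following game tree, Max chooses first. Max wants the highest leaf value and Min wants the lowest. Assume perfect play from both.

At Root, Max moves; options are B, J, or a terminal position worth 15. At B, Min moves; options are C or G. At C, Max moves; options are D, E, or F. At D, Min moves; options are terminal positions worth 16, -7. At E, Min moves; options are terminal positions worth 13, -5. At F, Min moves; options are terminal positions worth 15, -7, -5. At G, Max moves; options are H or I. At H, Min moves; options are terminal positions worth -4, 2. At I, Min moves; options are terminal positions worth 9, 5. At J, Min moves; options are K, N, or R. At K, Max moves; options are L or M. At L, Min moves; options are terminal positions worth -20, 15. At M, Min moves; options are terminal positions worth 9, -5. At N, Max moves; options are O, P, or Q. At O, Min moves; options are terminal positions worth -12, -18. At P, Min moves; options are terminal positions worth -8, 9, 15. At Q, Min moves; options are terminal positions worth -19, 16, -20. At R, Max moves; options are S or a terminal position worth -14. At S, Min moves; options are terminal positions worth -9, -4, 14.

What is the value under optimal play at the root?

15

D (Min): min(16, -7) = -7
E (Min): min(13, -5) = -5
F (Min): min(15, -7, -5) = -7
C (Max): max(-7, -5, -7) = -5
H (Min): min(-4, 2) = -4
I (Min): min(9, 5) = 5
G (Max): max(-4, 5) = 5
B (Min): min(-5, 5) = -5
L (Min): min(-20, 15) = -20
M (Min): min(9, -5) = -5
K (Max): max(-20, -5) = -5
O (Min): min(-12, -18) = -18
P (Min): min(-8, 9, 15) = -8
Q (Min): min(-19, 16, -20) = -20
N (Max): max(-18, -8, -20) = -8
S (Min): min(-9, -4, 14) = -9
R (Max): max(-9, -14) = -9
J (Min): min(-5, -8, -9) = -9
Root (Max): max(-5, -9, 15) = 15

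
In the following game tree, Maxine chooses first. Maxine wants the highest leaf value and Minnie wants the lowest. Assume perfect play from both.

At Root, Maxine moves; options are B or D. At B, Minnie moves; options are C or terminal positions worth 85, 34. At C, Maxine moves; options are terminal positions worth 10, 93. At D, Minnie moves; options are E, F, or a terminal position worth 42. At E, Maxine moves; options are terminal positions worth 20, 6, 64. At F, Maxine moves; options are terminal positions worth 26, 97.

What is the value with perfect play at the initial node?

C (Maxine): max(10, 93) = 93
B (Minnie): min(93, 85, 34) = 34
E (Maxine): max(20, 6, 64) = 64
F (Maxine): max(26, 97) = 97
D (Minnie): min(64, 97, 42) = 42
Root (Maxine): max(34, 42) = 42

42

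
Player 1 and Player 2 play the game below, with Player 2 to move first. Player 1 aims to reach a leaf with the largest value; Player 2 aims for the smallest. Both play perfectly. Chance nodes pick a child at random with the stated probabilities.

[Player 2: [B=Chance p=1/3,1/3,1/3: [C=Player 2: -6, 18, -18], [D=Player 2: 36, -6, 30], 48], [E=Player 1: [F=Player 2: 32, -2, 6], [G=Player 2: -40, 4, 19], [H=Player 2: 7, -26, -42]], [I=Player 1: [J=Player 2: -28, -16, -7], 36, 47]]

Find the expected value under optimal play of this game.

C (Player 2): min(-6, 18, -18) = -18
D (Player 2): min(36, -6, 30) = -6
B (Chance): 1/3·-18 + 1/3·-6 + 1/3·48 = 8
F (Player 2): min(32, -2, 6) = -2
G (Player 2): min(-40, 4, 19) = -40
H (Player 2): min(7, -26, -42) = -42
E (Player 1): max(-2, -40, -42) = -2
J (Player 2): min(-28, -16, -7) = -28
I (Player 1): max(-28, 36, 47) = 47
Root (Player 2): min(8, -2, 47) = -2

-2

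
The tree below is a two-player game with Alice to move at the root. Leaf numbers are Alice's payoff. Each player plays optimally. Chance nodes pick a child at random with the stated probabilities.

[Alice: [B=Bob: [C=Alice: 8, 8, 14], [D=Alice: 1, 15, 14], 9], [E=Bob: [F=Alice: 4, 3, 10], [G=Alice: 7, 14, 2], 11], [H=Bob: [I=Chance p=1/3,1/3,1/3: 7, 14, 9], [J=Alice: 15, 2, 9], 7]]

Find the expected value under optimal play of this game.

C (Alice): max(8, 8, 14) = 14
D (Alice): max(1, 15, 14) = 15
B (Bob): min(14, 15, 9) = 9
F (Alice): max(4, 3, 10) = 10
G (Alice): max(7, 14, 2) = 14
E (Bob): min(10, 14, 11) = 10
I (Chance): 1/3·7 + 1/3·14 + 1/3·9 = 10
J (Alice): max(15, 2, 9) = 15
H (Bob): min(10, 15, 7) = 7
Root (Alice): max(9, 10, 7) = 10

10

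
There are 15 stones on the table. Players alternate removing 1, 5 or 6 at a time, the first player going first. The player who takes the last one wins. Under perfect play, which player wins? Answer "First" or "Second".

i:   0  1  2  3  4  5  6  7  8  9 10 11 12 13 14 15
     L  W  L  W  L  W  W  W  W  W  W  L  W  L  W  L
Position 15 is L, so the second player wins.

Second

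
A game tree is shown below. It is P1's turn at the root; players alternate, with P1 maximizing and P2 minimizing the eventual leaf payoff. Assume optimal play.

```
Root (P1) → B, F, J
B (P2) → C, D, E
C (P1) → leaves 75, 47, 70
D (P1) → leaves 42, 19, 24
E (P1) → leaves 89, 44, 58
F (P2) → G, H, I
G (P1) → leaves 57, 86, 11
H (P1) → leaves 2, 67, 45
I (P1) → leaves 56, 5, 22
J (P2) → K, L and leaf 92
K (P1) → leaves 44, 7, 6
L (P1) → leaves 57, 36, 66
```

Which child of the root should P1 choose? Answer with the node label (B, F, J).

F

C (P1): max(75, 47, 70) = 75
D (P1): max(42, 19, 24) = 42
E (P1): max(89, 44, 58) = 89
B (P2): min(75, 42, 89) = 42
G (P1): max(57, 86, 11) = 86
H (P1): max(2, 67, 45) = 67
I (P1): max(56, 5, 22) = 56
F (P2): min(86, 67, 56) = 56
K (P1): max(44, 7, 6) = 44
L (P1): max(57, 36, 66) = 66
J (P2): min(44, 66, 92) = 44
Root (P1): max(42, 56, 44) = 56
P1 picks the child with the highest value: F (value 56).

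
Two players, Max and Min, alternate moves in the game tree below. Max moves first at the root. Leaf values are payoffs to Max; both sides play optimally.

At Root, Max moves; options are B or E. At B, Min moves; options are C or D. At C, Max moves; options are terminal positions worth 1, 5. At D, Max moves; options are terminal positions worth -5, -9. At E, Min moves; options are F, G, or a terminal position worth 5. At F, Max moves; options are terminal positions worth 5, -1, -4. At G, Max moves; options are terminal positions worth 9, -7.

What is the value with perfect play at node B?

C: max(1, 5) = 5
D: max(-5, -9) = -5
B: min(5, -5) = -5

-5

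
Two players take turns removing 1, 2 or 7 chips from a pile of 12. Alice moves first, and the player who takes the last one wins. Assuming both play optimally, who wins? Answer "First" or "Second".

Second

Mark each pile size as W (mover wins) or L (mover loses):
i:   0  1  2  3  4  5  6  7  8  9 10 11 12
     L  W  W  L  W  W  L  W  W  L  W  W  L
Position 12 is L, so the second player wins.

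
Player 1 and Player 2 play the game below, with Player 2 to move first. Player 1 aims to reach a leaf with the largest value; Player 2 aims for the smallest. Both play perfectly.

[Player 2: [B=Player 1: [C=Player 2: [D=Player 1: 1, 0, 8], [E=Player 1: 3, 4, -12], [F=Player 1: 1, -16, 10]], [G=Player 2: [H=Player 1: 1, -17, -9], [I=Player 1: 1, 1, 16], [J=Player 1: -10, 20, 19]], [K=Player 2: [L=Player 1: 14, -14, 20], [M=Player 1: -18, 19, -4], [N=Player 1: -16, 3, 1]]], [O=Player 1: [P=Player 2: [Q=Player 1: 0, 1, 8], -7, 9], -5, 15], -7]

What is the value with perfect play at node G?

1

H: max(1, -17, -9) = 1
I: max(1, 1, 16) = 16
J: max(-10, 20, 19) = 20
G: min(1, 16, 20) = 1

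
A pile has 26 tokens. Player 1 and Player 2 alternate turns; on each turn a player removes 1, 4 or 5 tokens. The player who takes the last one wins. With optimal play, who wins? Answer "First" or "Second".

Second

i:   0  1  2  3  4  5  6  7  8  9 10 11 12 13 14 15 16 17 18 19 20 21 22 23 24 25 26
     L  W  L  W  W  W  W  W  L  W  L  W  W  W  W  W  L  W  L  W  W  W  W  W  L  W  L
Position 26 is L, so the second player wins.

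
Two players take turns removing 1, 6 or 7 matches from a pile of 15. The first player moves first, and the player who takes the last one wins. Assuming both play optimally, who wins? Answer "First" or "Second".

First

Compute winning (W) and losing (L) positions by backward induction:
i:   0  1  2  3  4  5  6  7  8  9 10 11 12 13 14 15
     L  W  L  W  L  W  W  W  W  W  W  W  L  W  L  W
Position 15 is W, so the first player wins.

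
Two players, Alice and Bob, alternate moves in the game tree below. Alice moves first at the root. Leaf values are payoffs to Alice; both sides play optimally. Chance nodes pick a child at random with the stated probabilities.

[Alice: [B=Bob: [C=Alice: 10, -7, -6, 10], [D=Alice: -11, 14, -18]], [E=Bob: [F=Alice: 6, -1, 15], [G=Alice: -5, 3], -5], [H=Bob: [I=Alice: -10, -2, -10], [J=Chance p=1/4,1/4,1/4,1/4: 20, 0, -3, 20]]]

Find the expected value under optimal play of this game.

C (Alice): max(10, -7, -6, 10) = 10
D (Alice): max(-11, 14, -18) = 14
B (Bob): min(10, 14) = 10
F (Alice): max(6, -1, 15) = 15
G (Alice): max(-5, 3) = 3
E (Bob): min(15, 3, -5) = -5
I (Alice): max(-10, -2, -10) = -2
J (Chance): 1/4·20 + 1/4·0 + 1/4·-3 + 1/4·20 = 9.25
H (Bob): min(-2, 9.25) = -2
Root (Alice): max(10, -5, -2) = 10

10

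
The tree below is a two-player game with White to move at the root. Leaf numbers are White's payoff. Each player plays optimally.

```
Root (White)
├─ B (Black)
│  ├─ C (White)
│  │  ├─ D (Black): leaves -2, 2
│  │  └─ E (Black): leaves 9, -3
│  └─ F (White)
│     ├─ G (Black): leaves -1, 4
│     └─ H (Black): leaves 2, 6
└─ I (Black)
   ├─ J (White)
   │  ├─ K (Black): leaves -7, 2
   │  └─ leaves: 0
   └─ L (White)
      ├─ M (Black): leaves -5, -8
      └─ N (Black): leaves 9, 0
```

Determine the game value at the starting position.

D (Black): min(-2, 2) = -2
E (Black): min(9, -3) = -3
C (White): max(-2, -3) = -2
G (Black): min(-1, 4) = -1
H (Black): min(2, 6) = 2
F (White): max(-1, 2) = 2
B (Black): min(-2, 2) = -2
K (Black): min(-7, 2) = -7
J (White): max(-7, 0) = 0
M (Black): min(-5, -8) = -8
N (Black): min(9, 0) = 0
L (White): max(-8, 0) = 0
I (Black): min(0, 0) = 0
Root (White): max(-2, 0) = 0

0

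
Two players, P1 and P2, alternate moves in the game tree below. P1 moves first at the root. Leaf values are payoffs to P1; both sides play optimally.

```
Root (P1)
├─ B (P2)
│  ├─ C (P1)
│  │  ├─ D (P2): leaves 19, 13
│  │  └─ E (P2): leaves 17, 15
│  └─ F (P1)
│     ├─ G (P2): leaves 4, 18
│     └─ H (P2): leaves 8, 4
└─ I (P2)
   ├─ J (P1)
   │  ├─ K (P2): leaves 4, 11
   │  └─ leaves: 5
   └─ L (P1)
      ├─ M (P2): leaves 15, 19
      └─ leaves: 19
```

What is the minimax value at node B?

D: min(19, 13) = 13
E: min(17, 15) = 15
C: max(13, 15) = 15
G: min(4, 18) = 4
H: min(8, 4) = 4
F: max(4, 4) = 4
B: min(15, 4) = 4

4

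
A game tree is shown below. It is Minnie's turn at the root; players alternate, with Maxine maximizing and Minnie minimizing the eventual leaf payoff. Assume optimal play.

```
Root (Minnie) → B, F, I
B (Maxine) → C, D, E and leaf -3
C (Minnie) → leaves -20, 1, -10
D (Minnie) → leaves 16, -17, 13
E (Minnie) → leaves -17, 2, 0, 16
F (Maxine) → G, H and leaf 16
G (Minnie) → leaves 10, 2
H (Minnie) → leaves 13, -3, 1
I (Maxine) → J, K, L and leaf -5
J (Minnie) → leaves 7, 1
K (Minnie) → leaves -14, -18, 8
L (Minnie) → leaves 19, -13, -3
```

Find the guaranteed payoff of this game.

C (Minnie): min(-20, 1, -10) = -20
D (Minnie): min(16, -17, 13) = -17
E (Minnie): min(-17, 2, 0, 16) = -17
B (Maxine): max(-20, -17, -17, -3) = -3
G (Minnie): min(10, 2) = 2
H (Minnie): min(13, -3, 1) = -3
F (Maxine): max(2, -3, 16) = 16
J (Minnie): min(7, 1) = 1
K (Minnie): min(-14, -18, 8) = -18
L (Minnie): min(19, -13, -3) = -13
I (Maxine): max(1, -18, -13, -5) = 1
Root (Minnie): min(-3, 16, 1) = -3

-3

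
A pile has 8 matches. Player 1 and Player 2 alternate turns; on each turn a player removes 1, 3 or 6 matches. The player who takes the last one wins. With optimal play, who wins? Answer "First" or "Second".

First

Positions where the player to move wins (W) vs loses (L):
i:   0  1  2  3  4  5  6  7  8
     L  W  L  W  L  W  W  W  W
Position 8 is W, so the first player wins.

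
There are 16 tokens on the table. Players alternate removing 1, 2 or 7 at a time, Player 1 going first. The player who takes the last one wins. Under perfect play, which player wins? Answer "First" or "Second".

First

W/L table (W = player to move can force a win):
i:   0  1  2  3  4  5  6  7  8  9 10 11 12 13 14 15 16
     L  W  W  L  W  W  L  W  W  L  W  W  L  W  W  L  W
Position 16 is W, so the first player wins.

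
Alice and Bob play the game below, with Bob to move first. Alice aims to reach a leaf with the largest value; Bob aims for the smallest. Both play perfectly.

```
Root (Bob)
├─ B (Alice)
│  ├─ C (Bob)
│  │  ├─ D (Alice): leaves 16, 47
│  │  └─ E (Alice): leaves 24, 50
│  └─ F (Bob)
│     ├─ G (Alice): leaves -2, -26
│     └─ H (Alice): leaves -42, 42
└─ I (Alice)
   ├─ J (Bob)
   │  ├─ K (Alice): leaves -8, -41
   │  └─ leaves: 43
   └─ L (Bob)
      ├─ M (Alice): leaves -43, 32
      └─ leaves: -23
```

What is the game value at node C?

47

D: max(16, 47) = 47
E: max(24, 50) = 50
C: min(47, 50) = 47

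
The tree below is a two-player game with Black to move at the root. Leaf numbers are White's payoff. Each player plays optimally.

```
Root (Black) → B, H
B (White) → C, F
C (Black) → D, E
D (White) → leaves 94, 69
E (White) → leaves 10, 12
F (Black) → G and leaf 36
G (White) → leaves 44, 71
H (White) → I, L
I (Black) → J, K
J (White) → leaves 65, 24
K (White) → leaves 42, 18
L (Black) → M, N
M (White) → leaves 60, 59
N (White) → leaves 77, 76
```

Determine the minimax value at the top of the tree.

36

D (White): max(94, 69) = 94
E (White): max(10, 12) = 12
C (Black): min(94, 12) = 12
G (White): max(44, 71) = 71
F (Black): min(71, 36) = 36
B (White): max(12, 36) = 36
J (White): max(65, 24) = 65
K (White): max(42, 18) = 42
I (Black): min(65, 42) = 42
M (White): max(60, 59) = 60
N (White): max(77, 76) = 77
L (Black): min(60, 77) = 60
H (White): max(42, 60) = 60
Root (Black): min(36, 60) = 36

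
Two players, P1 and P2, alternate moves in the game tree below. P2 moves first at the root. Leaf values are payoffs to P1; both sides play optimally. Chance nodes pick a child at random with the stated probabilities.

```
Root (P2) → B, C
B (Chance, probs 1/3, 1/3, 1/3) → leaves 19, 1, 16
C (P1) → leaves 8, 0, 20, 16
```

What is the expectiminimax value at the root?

12

B (Chance): 1/3·19 + 1/3·1 + 1/3·16 = 12
C (P1): max(8, 0, 20, 16) = 20
Root (P2): min(12, 20) = 12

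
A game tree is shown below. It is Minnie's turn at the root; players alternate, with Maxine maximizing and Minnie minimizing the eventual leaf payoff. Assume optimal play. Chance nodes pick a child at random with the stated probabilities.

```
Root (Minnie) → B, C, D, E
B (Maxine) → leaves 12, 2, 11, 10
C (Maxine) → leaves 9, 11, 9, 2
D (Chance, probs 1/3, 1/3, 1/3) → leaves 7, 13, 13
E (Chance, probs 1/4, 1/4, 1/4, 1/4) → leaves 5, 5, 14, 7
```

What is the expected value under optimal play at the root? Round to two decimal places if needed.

B (Maxine): max(12, 2, 11, 10) = 12
C (Maxine): max(9, 11, 9, 2) = 11
D (Chance): 1/3·7 + 1/3·13 + 1/3·13 = 11
E (Chance): 1/4·5 + 1/4·5 + 1/4·14 + 1/4·7 = 7.75
Root (Minnie): min(12, 11, 11, 7.75) = 7.75

7.75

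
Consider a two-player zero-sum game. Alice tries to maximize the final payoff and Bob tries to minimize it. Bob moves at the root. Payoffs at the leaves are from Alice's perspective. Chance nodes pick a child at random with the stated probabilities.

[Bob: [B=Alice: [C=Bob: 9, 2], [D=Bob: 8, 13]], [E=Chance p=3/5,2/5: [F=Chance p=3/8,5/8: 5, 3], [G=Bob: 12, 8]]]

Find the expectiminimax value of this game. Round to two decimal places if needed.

C (Bob): min(9, 2) = 2
D (Bob): min(8, 13) = 8
B (Alice): max(2, 8) = 8
F (Chance): 3/8·5 + 5/8·3 = 3.75
G (Bob): min(12, 8) = 8
E (Chance): 3/5·3.75 + 2/5·8 = 5.45
Root (Bob): min(8, 5.45) = 5.45

5.45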